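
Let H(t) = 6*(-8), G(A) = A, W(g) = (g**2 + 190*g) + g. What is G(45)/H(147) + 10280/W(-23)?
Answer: -27805/7728 ≈ -3.5980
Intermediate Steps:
W(g) = g**2 + 191*g
H(t) = -48
G(45)/H(147) + 10280/W(-23) = 45/(-48) + 10280/((-23*(191 - 23))) = 45*(-1/48) + 10280/((-23*168)) = -15/16 + 10280/(-3864) = -15/16 + 10280*(-1/3864) = -15/16 - 1285/483 = -27805/7728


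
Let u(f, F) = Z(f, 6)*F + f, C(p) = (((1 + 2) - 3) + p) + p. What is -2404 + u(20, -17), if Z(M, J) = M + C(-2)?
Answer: -2656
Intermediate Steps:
C(p) = 2*p (C(p) = ((3 - 3) + p) + p = (0 + p) + p = p + p = 2*p)
Z(M, J) = -4 + M (Z(M, J) = M + 2*(-2) = M - 4 = -4 + M)
u(f, F) = f + F*(-4 + f) (u(f, F) = (-4 + f)*F + f = F*(-4 + f) + f = f + F*(-4 + f))
-2404 + u(20, -17) = -2404 + (20 - 17*(-4 + 20)) = -2404 + (20 - 17*16) = -2404 + (20 - 272) = -2404 - 252 = -2656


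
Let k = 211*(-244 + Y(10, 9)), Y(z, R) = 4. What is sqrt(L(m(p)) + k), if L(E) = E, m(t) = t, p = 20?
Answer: 2*I*sqrt(12655) ≈ 224.99*I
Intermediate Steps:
k = -50640 (k = 211*(-244 + 4) = 211*(-240) = -50640)
sqrt(L(m(p)) + k) = sqrt(20 - 50640) = sqrt(-50620) = 2*I*sqrt(12655)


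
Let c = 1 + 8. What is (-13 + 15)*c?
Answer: 18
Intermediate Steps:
c = 9
(-13 + 15)*c = (-13 + 15)*9 = 2*9 = 18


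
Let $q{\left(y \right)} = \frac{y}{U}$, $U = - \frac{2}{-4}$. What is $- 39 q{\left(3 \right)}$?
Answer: $-234$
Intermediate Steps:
$U = \frac{1}{2}$ ($U = \left(-2\right) \left(- \frac{1}{4}\right) = \frac{1}{2} \approx 0.5$)
$q{\left(y \right)} = 2 y$ ($q{\left(y \right)} = y \frac{1}{\frac{1}{2}} = y 2 = 2 y$)
$- 39 q{\left(3 \right)} = - 39 \cdot 2 \cdot 3 = \left(-39\right) 6 = -234$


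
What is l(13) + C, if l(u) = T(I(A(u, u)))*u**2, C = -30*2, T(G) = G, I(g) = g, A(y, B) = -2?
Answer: -398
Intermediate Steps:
C = -60
l(u) = -2*u**2
l(13) + C = -2*13**2 - 60 = -2*169 - 60 = -338 - 60 = -398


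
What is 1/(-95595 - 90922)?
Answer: -1/186517 ≈ -5.3614e-6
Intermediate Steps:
1/(-95595 - 90922) = 1/(-186517) = -1/186517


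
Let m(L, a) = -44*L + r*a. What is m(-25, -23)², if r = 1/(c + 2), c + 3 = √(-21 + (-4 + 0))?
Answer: 204815726/169 + 3291645*I/338 ≈ 1.2119e+6 + 9738.6*I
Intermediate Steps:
c = -3 + 5*I (c = -3 + √(-21 + (-4 + 0)) = -3 + √(-21 - 4) = -3 + √(-25) = -3 + 5*I ≈ -3.0 + 5.0*I)
r = (-1 - 5*I)/26 (r = 1/((-3 + 5*I) + 2) = 1/(-1 + 5*I) = (-1 - 5*I)/26 ≈ -0.038462 - 0.19231*I)
m(L, a) = -44*L + a*(-1/26 - 5*I/26) (m(L, a) = -44*L + (-1/26 - 5*I/26)*a = -44*L + a*(-1/26 - 5*I/26))
m(-25, -23)² = (-44*(-25) - 1/26*(-23)*(1 + 5*I))² = (1100 + (23/26 + 115*I/26))² = (28623/26 + 115*I/26)²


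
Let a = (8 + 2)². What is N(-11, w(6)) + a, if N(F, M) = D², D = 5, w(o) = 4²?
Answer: 125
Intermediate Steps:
w(o) = 16
N(F, M) = 25 (N(F, M) = 5² = 25)
a = 100 (a = 10² = 100)
N(-11, w(6)) + a = 25 + 100 = 125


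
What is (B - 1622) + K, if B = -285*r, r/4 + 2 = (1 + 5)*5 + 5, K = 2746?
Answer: -36496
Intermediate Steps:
r = 132 (r = -8 + 4*((1 + 5)*5 + 5) = -8 + 4*(6*5 + 5) = -8 + 4*(30 + 5) = -8 + 4*35 = -8 + 140 = 132)
B = -37620 (B = -285*132 = -37620)
(B - 1622) + K = (-37620 - 1622) + 2746 = -39242 + 2746 = -36496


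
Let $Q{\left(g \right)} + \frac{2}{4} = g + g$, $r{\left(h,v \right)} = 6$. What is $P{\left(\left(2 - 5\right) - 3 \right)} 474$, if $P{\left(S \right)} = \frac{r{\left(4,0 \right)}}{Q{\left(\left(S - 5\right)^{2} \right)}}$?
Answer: $\frac{1896}{161} \approx 11.776$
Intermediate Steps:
$Q{\left(g \right)} = - \frac{1}{2} + 2 g$ ($Q{\left(g \right)} = - \frac{1}{2} + \left(g + g\right) = - \frac{1}{2} + 2 g$)
$P{\left(S \right)} = \frac{6}{- \frac{1}{2} + 2 \left(-5 + S\right)^{2}}$ ($P{\left(S \right)} = \frac{6}{- \frac{1}{2} + 2 \left(S - 5\right)^{2}} = \frac{6}{- \frac{1}{2} + 2 \left(-5 + S\right)^{2}}$)
$P{\left(\left(2 - 5\right) - 3 \right)} 474 = \frac{12}{-1 + 4 \left(-5 + \left(\left(2 - 5\right) - 3\right)\right)^{2}} \cdot 474 = \frac{12}{-1 + 4 \left(-5 - 6\right)^{2}} \cdot 474 = \frac{12}{-1 + 4 \left(-11\right)^{2}} \cdot 474 = \frac{12}{-1 + 4 \cdot 121} \cdot 474 = \frac{12}{-1 + 484} \cdot 474 = \frac{12}{483} \cdot 474 = 12 \cdot \frac{1}{483} \cdot 474 = \frac{4}{161} \cdot 474 = \frac{1896}{161}$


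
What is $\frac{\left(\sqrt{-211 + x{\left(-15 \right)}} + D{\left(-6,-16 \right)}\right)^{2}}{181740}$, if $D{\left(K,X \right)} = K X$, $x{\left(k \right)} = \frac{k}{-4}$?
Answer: $\frac{\left(192 + i \sqrt{829}\right)^{2}}{726960} \approx 0.049569 + 0.015209 i$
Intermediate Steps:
$x{\left(k \right)} = - \frac{k}{4}$ ($x{\left(k \right)} = k \left(- \frac{1}{4}\right) = - \frac{k}{4}$)
$\frac{\left(\sqrt{-211 + x{\left(-15 \right)}} + D{\left(-6,-16 \right)}\right)^{2}}{181740} = \frac{\left(\sqrt{-211 - - \frac{15}{4}} - -96\right)^{2}}{181740} = \left(\sqrt{-211 + \frac{15}{4}} + 96\right)^{2} \cdot \frac{1}{181740} = \left(\sqrt{- \frac{829}{4}} + 96\right)^{2} \cdot \frac{1}{181740} = \left(\frac{i \sqrt{829}}{2} + 96\right)^{2} \cdot \frac{1}{181740} = \left(96 + \frac{i \sqrt{829}}{2}\right)^{2} \cdot \frac{1}{181740} = \frac{\left(96 + \frac{i \sqrt{829}}{2}\right)^{2}}{181740}$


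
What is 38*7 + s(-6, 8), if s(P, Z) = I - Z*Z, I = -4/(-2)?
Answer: 204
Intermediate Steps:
I = 2 (I = -4*(-½) = 2)
s(P, Z) = 2 - Z² (s(P, Z) = 2 - Z*Z = 2 - Z²)
38*7 + s(-6, 8) = 38*7 + (2 - 1*8²) = 266 + (2 - 1*64) = 266 + (2 - 64) = 266 - 62 = 204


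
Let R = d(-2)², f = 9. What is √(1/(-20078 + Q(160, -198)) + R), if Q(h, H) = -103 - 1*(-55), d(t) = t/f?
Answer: √1618593298/181134 ≈ 0.22211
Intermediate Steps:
d(t) = t/9
R = 4/81 (R = ((⅑)*(-2))² = (-2/9)² = 4/81 ≈ 0.049383)
Q(h, H) = -48 (Q(h, H) = -103 + 55 = -48)
√(1/(-20078 + Q(160, -198)) + R) = √(1/(-20078 - 48) + 4/81) = √(1/(-20126) + 4/81) = √(-1/20126 + 4/81) = √(80423/1630206) = √1618593298/181134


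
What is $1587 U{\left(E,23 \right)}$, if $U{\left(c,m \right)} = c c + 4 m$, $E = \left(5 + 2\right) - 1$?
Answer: $203136$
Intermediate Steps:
$E = 6$ ($E = 7 - 1 = 6$)
$U{\left(c,m \right)} = c^{2} + 4 m$
$1587 U{\left(E,23 \right)} = 1587 \left(6^{2} + 4 \cdot 23\right) = 1587 \left(36 + 92\right) = 1587 \cdot 128 = 203136$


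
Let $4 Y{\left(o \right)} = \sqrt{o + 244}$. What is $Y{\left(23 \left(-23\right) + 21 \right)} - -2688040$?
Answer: $2688040 + \frac{i \sqrt{66}}{2} \approx 2.688 \cdot 10^{6} + 4.062 i$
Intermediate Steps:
$Y{\left(o \right)} = \frac{\sqrt{244 + o}}{4}$ ($Y{\left(o \right)} = \frac{\sqrt{o + 244}}{4} = \frac{\sqrt{244 + o}}{4}$)
$Y{\left(23 \left(-23\right) + 21 \right)} - -2688040 = \frac{\sqrt{244 + \left(23 \left(-23\right) + 21\right)}}{4} - -2688040 = \frac{\sqrt{244 + \left(-529 + 21\right)}}{4} + 2688040 = \frac{\sqrt{244 - 508}}{4} + 2688040 = \frac{\sqrt{-264}}{4} + 2688040 = \frac{2 i \sqrt{66}}{4} + 2688040 = \frac{i \sqrt{66}}{2} + 2688040 = 2688040 + \frac{i \sqrt{66}}{2}$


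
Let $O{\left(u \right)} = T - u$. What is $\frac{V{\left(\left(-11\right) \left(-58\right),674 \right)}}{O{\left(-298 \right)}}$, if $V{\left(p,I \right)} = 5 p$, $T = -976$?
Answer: $- \frac{1595}{339} \approx -4.705$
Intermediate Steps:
$O{\left(u \right)} = -976 - u$
$\frac{V{\left(\left(-11\right) \left(-58\right),674 \right)}}{O{\left(-298 \right)}} = \frac{5 \left(\left(-11\right) \left(-58\right)\right)}{-976 - -298} = \frac{5 \cdot 638}{-976 + 298} = \frac{3190}{-678} = 3190 \left(- \frac{1}{678}\right) = - \frac{1595}{339}$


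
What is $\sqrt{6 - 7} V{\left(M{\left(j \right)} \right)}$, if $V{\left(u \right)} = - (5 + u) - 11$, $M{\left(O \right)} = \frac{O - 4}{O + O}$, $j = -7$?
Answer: $- \frac{235 i}{14} \approx - 16.786 i$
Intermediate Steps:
$M{\left(O \right)} = \frac{-4 + O}{2 O}$
$V{\left(u \right)} = -16 - u$ ($V{\left(u \right)} = \left(-5 - u\right) - 11 = -16 - u$)
$\sqrt{6 - 7} V{\left(M{\left(j \right)} \right)} = \sqrt{6 - 7} \left(-16 - \frac{-4 - 7}{2 \left(-7\right)}\right) = \sqrt{-1} \left(-16 - \frac{1}{2} \left(- \frac{1}{7}\right) \left(-11\right)\right) = i \left(-16 - \frac{11}{14}\right) = i \left(- \frac{235}{14}\right) = - \frac{235 i}{14}$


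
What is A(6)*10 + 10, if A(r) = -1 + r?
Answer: 60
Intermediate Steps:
A(6)*10 + 10 = (-1 + 6)*10 + 10 = 5*10 + 10 = 50 + 10 = 60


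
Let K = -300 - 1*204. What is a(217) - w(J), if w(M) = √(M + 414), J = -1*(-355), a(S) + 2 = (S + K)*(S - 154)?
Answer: -18083 - √769 ≈ -18111.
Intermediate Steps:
K = -504 (K = -300 - 204 = -504)
a(S) = -2 + (-504 + S)*(-154 + S) (a(S) = -2 + (S - 504)*(S - 154) = -2 + (-504 + S)*(-154 + S))
J = 355
w(M) = √(414 + M)
a(217) - w(J) = (77614 + 217² - 658*217) - √(414 + 355) = (77614 + 47089 - 142786) - √769 = -18083 - √769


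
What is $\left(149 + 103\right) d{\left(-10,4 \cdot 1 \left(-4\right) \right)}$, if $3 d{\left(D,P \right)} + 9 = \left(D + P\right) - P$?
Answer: $-1596$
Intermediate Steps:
$d{\left(D,P \right)} = -3 + \frac{D}{3}$ ($d{\left(D,P \right)} = -3 + \frac{\left(D + P\right) - P}{3} = -3 + \frac{D}{3}$)
$\left(149 + 103\right) d{\left(-10,4 \cdot 1 \left(-4\right) \right)} = \left(149 + 103\right) \left(-3 + \frac{1}{3} \left(-10\right)\right) = 252 \left(-3 - \frac{10}{3}\right) = 252 \left(- \frac{19}{3}\right) = -1596$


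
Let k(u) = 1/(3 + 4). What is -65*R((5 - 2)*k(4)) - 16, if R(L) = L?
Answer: -307/7 ≈ -43.857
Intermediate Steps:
k(u) = ⅐ (k(u) = 1/7 = ⅐)
-65*R((5 - 2)*k(4)) - 16 = -65*(5 - 2)/7 - 16 = -195/7 - 16 = -307/7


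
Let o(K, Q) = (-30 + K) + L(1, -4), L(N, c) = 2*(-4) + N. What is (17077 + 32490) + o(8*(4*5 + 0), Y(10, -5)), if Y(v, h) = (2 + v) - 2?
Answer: 49690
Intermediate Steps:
Y(v, h) = v
L(N, c) = -8 + N
o(K, Q) = -37 + K (o(K, Q) = (-30 + K) + (-8 + 1) = (-30 + K) - 7 = -37 + K)
(17077 + 32490) + o(8*(4*5 + 0), Y(10, -5)) = (17077 + 32490) + (-37 + 8*(4*5 + 0)) = 49567 + (-37 + 8*(20 + 0)) = 49567 + (-37 + 8*20) = 49567 + (-37 + 160) = 49567 + 123 = 49690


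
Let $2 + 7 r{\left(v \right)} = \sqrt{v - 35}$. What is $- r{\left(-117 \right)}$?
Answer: $\frac{2}{7} - \frac{2 i \sqrt{38}}{7} \approx 0.28571 - 1.7613 i$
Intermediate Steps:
$r{\left(v \right)} = - \frac{2}{7} + \frac{\sqrt{-35 + v}}{7}$ ($r{\left(v \right)} = - \frac{2}{7} + \frac{\sqrt{v - 35}}{7} = - \frac{2}{7} + \frac{\sqrt{-35 + v}}{7}$)
$- r{\left(-117 \right)} = - (- \frac{2}{7} + \frac{\sqrt{-35 - 117}}{7}) = - (- \frac{2}{7} + \frac{\sqrt{-152}}{7}) = - (- \frac{2}{7} + \frac{2 i \sqrt{38}}{7}) = \frac{2}{7} - \frac{2 i \sqrt{38}}{7}$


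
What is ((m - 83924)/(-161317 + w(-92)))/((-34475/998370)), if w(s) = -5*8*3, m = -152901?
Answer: -9457559010/222621623 ≈ -42.483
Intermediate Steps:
w(s) = -120 (w(s) = -40*3 = -120)
((m - 83924)/(-161317 + w(-92)))/((-34475/998370)) = ((-152901 - 83924)/(-161317 - 120))/((-34475/998370)) = (-236825/(-161437))/((-34475*1/998370)) = (-236825*(-1/161437))/(-6895/199674) = (236825/161437)*(-199674/6895) = -9457559010/222621623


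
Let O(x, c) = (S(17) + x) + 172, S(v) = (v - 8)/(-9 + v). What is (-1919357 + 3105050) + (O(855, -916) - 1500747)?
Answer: -2512207/8 ≈ -3.1403e+5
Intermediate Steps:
S(v) = (-8 + v)/(-9 + v)
O(x, c) = 1385/8 + x (O(x, c) = ((-8 + 17)/(-9 + 17) + x) + 172 = (9/8 + x) + 172 = 1385/8 + x)
(-1919357 + 3105050) + (O(855, -916) - 1500747) = (-1919357 + 3105050) + ((1385/8 + 855) - 1500747) = 1185693 + (8225/8 - 1500747) = 1185693 - 11997751/8 = -2512207/8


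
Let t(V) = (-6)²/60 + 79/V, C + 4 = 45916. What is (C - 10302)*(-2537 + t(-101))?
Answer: -9125254794/101 ≈ -9.0349e+7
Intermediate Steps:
C = 45912 (C = -4 + 45916 = 45912)
t(V) = ⅗ + 79/V (t(V) = 36*(1/60) + 79/V = ⅗ + 79/V)
(C - 10302)*(-2537 + t(-101)) = (45912 - 10302)*(-2537 + (⅗ + 79/(-101))) = 35610*(-2537 + (⅗ + 79*(-1/101))) = 35610*(-2537 + (⅗ - 79/101)) = 35610*(-2537 - 92/505) = 35610*(-1281277/505) = -9125254794/101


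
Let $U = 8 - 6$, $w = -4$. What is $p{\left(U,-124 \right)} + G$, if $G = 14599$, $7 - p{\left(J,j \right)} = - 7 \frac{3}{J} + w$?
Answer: $\frac{29241}{2} \approx 14621.0$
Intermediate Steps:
$U = 2$ ($U = 8 - 6 = 2$)
$p{\left(J,j \right)} = 11 + \frac{21}{J}$ ($p{\left(J,j \right)} = 7 - \left(- 7 \frac{3}{J} - 4\right) = 7 - \left(- \frac{21}{J} - 4\right) = 7 - \left(-4 - \frac{21}{J}\right) = 7 + \left(4 + \frac{21}{J}\right) = 11 + \frac{21}{J}$)
$p{\left(U,-124 \right)} + G = \left(11 + \frac{21}{2}\right) + 14599 = \frac{43}{2} + 14599 = \frac{29241}{2}$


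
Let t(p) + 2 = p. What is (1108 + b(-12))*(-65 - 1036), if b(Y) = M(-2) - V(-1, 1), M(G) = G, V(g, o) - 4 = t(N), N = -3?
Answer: -1218807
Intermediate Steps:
t(p) = -2 + p
V(g, o) = -1 (V(g, o) = 4 + (-2 - 3) = 4 - 5 = -1)
b(Y) = -1 (b(Y) = -2 - 1*(-1) = -2 + 1 = -1)
(1108 + b(-12))*(-65 - 1036) = (1108 - 1)*(-65 - 1036) = 1107*(-1101) = -1218807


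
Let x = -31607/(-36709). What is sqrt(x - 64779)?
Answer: 4*I*sqrt(5455739081446)/36709 ≈ 254.52*I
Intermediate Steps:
x = 31607/36709 (x = -31607*(-1/36709) = 31607/36709 ≈ 0.86102)
sqrt(x - 64779) = sqrt(31607/36709 - 64779) = sqrt(-2377940704/36709) = 4*I*sqrt(5455739081446)/36709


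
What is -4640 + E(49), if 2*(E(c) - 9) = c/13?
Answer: -120357/26 ≈ -4629.1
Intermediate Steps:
E(c) = 9 + c/26 (E(c) = 9 + (c/13)/2 = 9 + c/26)
-4640 + E(49) = -4640 + (9 + (1/26)*49) = -4640 + (9 + 49/26) = -4640 + 283/26 = -120357/26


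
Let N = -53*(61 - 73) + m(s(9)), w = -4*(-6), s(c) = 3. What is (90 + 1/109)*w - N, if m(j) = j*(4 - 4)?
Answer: 166140/109 ≈ 1524.2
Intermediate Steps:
m(j) = 0 (m(j) = j*0 = 0)
w = 24
N = 636 (N = -53*(61 - 73) + 0 = -53*(-12) + 0 = 636 + 0 = 636)
(90 + 1/109)*w - N = (90 + 1/109)*24 - 1*636 = (90 + 1/109)*24 - 636 = (9811/109)*24 - 636 = 235464/109 - 636 = 166140/109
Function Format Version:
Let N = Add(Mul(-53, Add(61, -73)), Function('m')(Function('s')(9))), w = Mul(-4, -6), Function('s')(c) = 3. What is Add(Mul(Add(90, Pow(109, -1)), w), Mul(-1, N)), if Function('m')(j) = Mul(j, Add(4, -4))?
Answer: Rational(166140, 109) ≈ 1524.2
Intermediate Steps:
Function('m')(j) = 0 (Function('m')(j) = Mul(j, 0) = 0)
w = 24
N = 636 (N = Add(Mul(-53, Add(61, -73)), 0) = Add(Mul(-53, -12), 0) = Add(636, 0) = 636)
Add(Mul(Add(90, Pow(109, -1)), w), Mul(-1, N)) = Add(Mul(Add(90, Pow(109, -1)), 24), Mul(-1, 636)) = Add(Mul(Add(90, Rational(1, 109)), 24), -636) = Add(Mul(Rational(9811, 109), 24), -636) = Add(Rational(235464, 109), -636) = Rational(166140, 109)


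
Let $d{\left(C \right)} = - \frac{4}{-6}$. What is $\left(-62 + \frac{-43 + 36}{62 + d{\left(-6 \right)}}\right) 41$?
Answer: $- \frac{478757}{188} \approx -2546.6$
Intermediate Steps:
$d{\left(C \right)} = \frac{2}{3}$ ($d{\left(C \right)} = \left(-4\right) \left(- \frac{1}{6}\right) = \frac{2}{3}$)
$\left(-62 + \frac{-43 + 36}{62 + d{\left(-6 \right)}}\right) 41 = \left(-62 + \frac{-43 + 36}{62 + \frac{2}{3}}\right) 41 = \left(-62 - \frac{7}{\frac{188}{3}}\right) 41 = \left(-62 - \frac{21}{188}\right) 41 = \left(- \frac{11677}{188}\right) 41 = - \frac{478757}{188}$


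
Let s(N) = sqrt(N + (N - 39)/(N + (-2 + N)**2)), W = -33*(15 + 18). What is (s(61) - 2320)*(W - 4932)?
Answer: 13968720 - 6021*sqrt(1581342)/161 ≈ 1.3922e+7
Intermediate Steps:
W = -1089 (W = -33*33 = -1089)
s(N) = sqrt(N + (-39 + N)/(N + (-2 + N)**2))
(s(61) - 2320)*(W - 4932) = (sqrt((-39 + 61 + 61*(61 + (-2 + 61)**2))/(61 + (-2 + 61)**2)) - 2320)*(-1089 - 4932) = (sqrt((-39 + 61 + 61*(61 + 59**2))/(61 + 59**2)) - 2320)*(-6021) = (sqrt((-39 + 61 + 61*(61 + 3481))/(61 + 3481)) - 2320)*(-6021) = (sqrt((-39 + 61 + 61*3542)/3542) - 2320)*(-6021) = (sqrt((-39 + 61 + 216062)/3542) - 2320)*(-6021) = (sqrt((1/3542)*216084) - 2320)*(-6021) = (sqrt(9822/161) - 2320)*(-6021) = (sqrt(1581342)/161 - 2320)*(-6021) = (-2320 + sqrt(1581342)/161)*(-6021) = 13968720 - 6021*sqrt(1581342)/161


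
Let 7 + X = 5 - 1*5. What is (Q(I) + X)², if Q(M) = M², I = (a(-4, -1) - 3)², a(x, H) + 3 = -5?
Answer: 214153956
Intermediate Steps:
a(x, H) = -8 (a(x, H) = -3 - 5 = -8)
X = -7 (X = -7 + (5 - 1*5) = -7 + (5 - 5) = -7 + 0 = -7)
I = 121 (I = (-8 - 3)² = (-11)² = 121)
(Q(I) + X)² = (121² - 7)² = (14641 - 7)² = 14634² = 214153956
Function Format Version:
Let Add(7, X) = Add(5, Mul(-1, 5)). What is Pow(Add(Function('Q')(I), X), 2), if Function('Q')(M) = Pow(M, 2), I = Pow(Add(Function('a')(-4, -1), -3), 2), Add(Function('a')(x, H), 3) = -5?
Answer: 214153956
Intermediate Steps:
Function('a')(x, H) = -8 (Function('a')(x, H) = Add(-3, -5) = -8)
X = -7 (X = Add(-7, Add(5, Mul(-1, 5))) = Add(-7, Add(5, -5)) = Add(-7, 0) = -7)
I = 121 (I = Pow(Add(-8, -3), 2) = Pow(-11, 2) = 121)
Pow(Add(Function('Q')(I), X), 2) = Pow(Add(Pow(121, 2), -7), 2) = Pow(Add(14641, -7), 2) = Pow(14634, 2) = 214153956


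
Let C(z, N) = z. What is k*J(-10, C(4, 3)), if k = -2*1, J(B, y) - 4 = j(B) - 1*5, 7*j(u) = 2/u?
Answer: 72/35 ≈ 2.0571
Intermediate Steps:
j(u) = 2/(7*u) (j(u) = (2/u)/7 = 2/(7*u))
J(B, y) = -1 + 2/(7*B) (J(B, y) = 4 + (2/(7*B) - 1*5) = 4 + (2/(7*B) - 5) = 4 + (-5 + 2/(7*B)) = -1 + 2/(7*B))
k = -2
k*J(-10, C(4, 3)) = -2*(2/7 - 1*(-10))/(-10) = -(-1)*(2/7 + 10)/5 = -(-1)*72/(5*7) = -2*(-36/35) = 72/35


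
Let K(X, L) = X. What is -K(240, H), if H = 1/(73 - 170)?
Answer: -240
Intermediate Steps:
H = -1/97 (H = 1/(-97) = -1/97 ≈ -0.010309)
-K(240, H) = -1*240 = -240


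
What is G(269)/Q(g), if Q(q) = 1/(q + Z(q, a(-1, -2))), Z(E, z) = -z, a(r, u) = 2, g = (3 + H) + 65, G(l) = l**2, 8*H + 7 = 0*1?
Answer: 37700081/8 ≈ 4.7125e+6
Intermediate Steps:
H = -7/8 (H = -7/8 + (0*1)/8 = -7/8 + (1/8)*0 = -7/8 + 0 = -7/8 ≈ -0.87500)
g = 537/8 (g = (3 - 7/8) + 65 = 17/8 + 65 = 537/8 ≈ 67.125)
Q(q) = 1/(-2 + q) (Q(q) = 1/(q - 1*2) = 1/(q - 2) = 1/(-2 + q))
G(269)/Q(g) = 269**2/(1/(-2 + 537/8)) = 72361/(1/(521/8)) = 72361/(8/521) = 72361*(521/8) = 37700081/8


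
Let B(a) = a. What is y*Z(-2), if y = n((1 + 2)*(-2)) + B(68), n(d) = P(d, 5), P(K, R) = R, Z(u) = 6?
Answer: 438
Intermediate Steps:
n(d) = 5
y = 73 (y = 5 + 68 = 73)
y*Z(-2) = 73*6 = 438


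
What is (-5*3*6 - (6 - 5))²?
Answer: 8281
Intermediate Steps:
(-5*3*6 - (6 - 5))² = (-15*6 - 1*1)² = (-90 - 1)² = (-91)² = 8281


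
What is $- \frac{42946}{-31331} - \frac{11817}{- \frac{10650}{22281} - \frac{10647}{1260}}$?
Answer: $\frac{55052169342778}{41550012953} \approx 1325.0$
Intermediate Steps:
$- \frac{42946}{-31331} - \frac{11817}{- \frac{10650}{22281} - \frac{10647}{1260}} = \left(-42946\right) \left(- \frac{1}{31331}\right) - \frac{11817}{\left(-10650\right) \frac{1}{22281} - \frac{169}{20}} = \frac{42946}{31331} - \frac{11817}{- \frac{3550}{7427} - \frac{169}{20}} = \frac{42946}{31331} - \frac{11817}{- \frac{1326163}{148540}} = \frac{42946}{31331} - - \frac{1755297180}{1326163} = \frac{42946}{31331} + \frac{1755297180}{1326163} = \frac{55052169342778}{41550012953}$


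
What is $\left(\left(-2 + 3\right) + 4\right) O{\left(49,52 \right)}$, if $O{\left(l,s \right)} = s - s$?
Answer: $0$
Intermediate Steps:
$O{\left(l,s \right)} = 0$
$\left(\left(-2 + 3\right) + 4\right) O{\left(49,52 \right)} = \left(\left(-2 + 3\right) + 4\right) 0 = \left(1 + 4\right) 0 = 5 \cdot 0 = 0$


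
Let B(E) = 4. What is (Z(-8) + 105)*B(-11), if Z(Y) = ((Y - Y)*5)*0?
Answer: 420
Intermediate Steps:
Z(Y) = 0 (Z(Y) = (0*5)*0 = 0*0 = 0)
(Z(-8) + 105)*B(-11) = (0 + 105)*4 = 105*4 = 420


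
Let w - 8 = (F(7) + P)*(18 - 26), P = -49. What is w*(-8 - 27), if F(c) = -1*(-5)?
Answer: -12600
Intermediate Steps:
F(c) = 5
w = 360 (w = 8 + (5 - 49)*(18 - 26) = 8 - 44*(-8) = 8 + 352 = 360)
w*(-8 - 27) = 360*(-8 - 27) = 360*(-35) = -12600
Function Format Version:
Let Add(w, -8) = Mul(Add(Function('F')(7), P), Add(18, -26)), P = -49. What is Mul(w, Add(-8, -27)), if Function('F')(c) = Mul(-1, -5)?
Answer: -12600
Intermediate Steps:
Function('F')(c) = 5
w = 360 (w = Add(8, Mul(Add(5, -49), Add(18, -26))) = Add(8, Mul(-44, -8)) = Add(8, 352) = 360)
Mul(w, Add(-8, -27)) = Mul(360, Add(-8, -27)) = Mul(360, -35) = -12600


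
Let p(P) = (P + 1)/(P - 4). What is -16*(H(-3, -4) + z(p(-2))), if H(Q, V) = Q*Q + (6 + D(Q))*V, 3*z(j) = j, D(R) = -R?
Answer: 3880/9 ≈ 431.11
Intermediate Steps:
p(P) = (1 + P)/(-4 + P)
z(j) = j/3
H(Q, V) = Q² + V*(6 - Q) (H(Q, V) = Q*Q + (6 - Q)*V = Q² + V*(6 - Q))
-16*(H(-3, -4) + z(p(-2))) = -16*(((-3)² + 6*(-4) - 1*(-3)*(-4)) + ((1 - 2)/(-4 - 2))/3) = -16*((9 - 24 - 12) + (-1/(-6))/3) = -16*(-27 + (-⅙*(-1))/3) = -16*(-27 + (⅓)*(⅙)) = -16*(-27 + 1/18) = -16*(-485/18) = 3880/9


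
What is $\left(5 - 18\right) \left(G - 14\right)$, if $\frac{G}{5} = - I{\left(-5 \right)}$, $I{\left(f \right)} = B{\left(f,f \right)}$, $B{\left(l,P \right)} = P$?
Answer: $-143$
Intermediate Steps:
$I{\left(f \right)} = f$
$G = 25$ ($G = 5 \left(\left(-1\right) \left(-5\right)\right) = 5 \cdot 5 = 25$)
$\left(5 - 18\right) \left(G - 14\right) = \left(5 - 18\right) \left(25 - 14\right) = \left(5 - 18\right) 11 = \left(-13\right) 11 = -143$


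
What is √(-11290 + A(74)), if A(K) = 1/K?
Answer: I*√61823966/74 ≈ 106.25*I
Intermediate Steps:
√(-11290 + A(74)) = √(-11290 + 1/74) = √(-835459/74) = I*√61823966/74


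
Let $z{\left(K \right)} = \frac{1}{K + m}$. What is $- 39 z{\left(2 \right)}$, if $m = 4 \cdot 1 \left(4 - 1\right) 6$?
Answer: $- \frac{39}{74} \approx -0.52703$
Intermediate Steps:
$m = 72$ ($m = 4 \cdot 1 \cdot 3 \cdot 6 = 4 \cdot 3 \cdot 6 = 12 \cdot 6 = 72$)
$z{\left(K \right)} = \frac{1}{72 + K}$ ($z{\left(K \right)} = \frac{1}{K + 72} = \frac{1}{72 + K}$)
$- 39 z{\left(2 \right)} = - \frac{39}{72 + 2} = - \frac{39}{74}$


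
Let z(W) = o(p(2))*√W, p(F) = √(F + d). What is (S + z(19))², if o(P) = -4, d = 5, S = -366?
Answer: 134260 + 2928*√19 ≈ 1.4702e+5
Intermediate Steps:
p(F) = √(5 + F) (p(F) = √(F + 5) = √(5 + F))
z(W) = -4*√W
(S + z(19))² = (-366 - 4*√19)²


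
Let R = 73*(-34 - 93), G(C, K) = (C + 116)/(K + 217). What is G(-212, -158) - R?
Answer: 546893/59 ≈ 9269.4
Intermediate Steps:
G(C, K) = (116 + C)/(217 + K)
R = -9271 (R = 73*(-127) = -9271)
G(-212, -158) - R = (116 - 212)/(217 - 158) - 1*(-9271) = -96/59 + 9271 = 546893/59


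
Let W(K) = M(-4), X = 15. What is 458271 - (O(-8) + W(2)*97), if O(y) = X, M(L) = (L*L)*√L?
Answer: 458256 - 3104*I ≈ 4.5826e+5 - 3104.0*I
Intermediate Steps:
M(L) = L^(5/2) (M(L) = L²*√L = L^(5/2))
W(K) = 32*I (W(K) = (-4)^(5/2) = 32*I)
O(y) = 15
458271 - (O(-8) + W(2)*97) = 458271 - (15 + (32*I)*97) = 458271 - (15 + 3104*I) = 458271 + (-15 - 3104*I) = 458256 - 3104*I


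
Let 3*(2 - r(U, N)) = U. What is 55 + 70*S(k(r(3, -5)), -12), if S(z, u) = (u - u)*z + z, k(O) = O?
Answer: 125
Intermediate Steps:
r(U, N) = 2 - U/3
S(z, u) = z (S(z, u) = 0*z + z = 0 + z = z)
55 + 70*S(k(r(3, -5)), -12) = 55 + 70*(2 - ⅓*3) = 55 + 70*(2 - 1) = 55 + 70*1 = 55 + 70 = 125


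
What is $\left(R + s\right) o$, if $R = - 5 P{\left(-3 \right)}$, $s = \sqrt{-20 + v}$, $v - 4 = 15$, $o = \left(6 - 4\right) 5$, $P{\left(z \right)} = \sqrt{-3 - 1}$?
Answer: $- 90 i \approx - 90.0 i$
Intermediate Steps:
$P{\left(z \right)} = 2 i$ ($P{\left(z \right)} = \sqrt{-4} = 2 i$)
$o = 10$ ($o = 2 \cdot 5 = 10$)
$v = 19$ ($v = 4 + 15 = 19$)
$s = i$ ($s = \sqrt{-20 + 19} = \sqrt{-1} = i \approx 1.0 i$)
$R = - 10 i$ ($R = - 5 \cdot 2 i = - 10 i \approx - 10.0 i$)
$\left(R + s\right) o = \left(- 10 i + i\right) 10 = - 9 i 10 = - 90 i$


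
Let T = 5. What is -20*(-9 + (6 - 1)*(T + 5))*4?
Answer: -3280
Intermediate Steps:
-20*(-9 + (6 - 1)*(T + 5))*4 = -20*(-9 + (6 - 1)*(5 + 5))*4 = -20*(-9 + 5*10)*4 = -20*(-9 + 50)*4 = -820*4 = -20*164 = -3280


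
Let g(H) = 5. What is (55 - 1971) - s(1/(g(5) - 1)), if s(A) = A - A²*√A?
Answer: -61319/32 ≈ -1916.2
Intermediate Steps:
s(A) = A - A^(5/2)
(55 - 1971) - s(1/(g(5) - 1)) = (55 - 1971) - (1/(5 - 1) - (1/(5 - 1))^(5/2)) = -1916 - (1/4 - (1/4)^(5/2)) = -1916 - (¼ - (¼)^(5/2)) = -1916 - (¼ - 1*1/32) = -1916 - (¼ - 1/32) = -1916 - 1*7/32 = -1916 - 7/32 = -61319/32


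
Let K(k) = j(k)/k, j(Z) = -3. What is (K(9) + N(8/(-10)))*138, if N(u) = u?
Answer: -782/5 ≈ -156.40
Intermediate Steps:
K(k) = -3/k
(K(9) + N(8/(-10)))*138 = (-3/9 + 8/(-10))*138 = (-3*1/9 + 8*(-1/10))*138 = (-1/3 - 4/5)*138 = -17/15*138 = -782/5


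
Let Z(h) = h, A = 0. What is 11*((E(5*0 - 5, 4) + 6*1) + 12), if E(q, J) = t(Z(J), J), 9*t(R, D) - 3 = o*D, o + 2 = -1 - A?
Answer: 187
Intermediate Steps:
o = -3 (o = -2 + (-1 - 1*0) = -2 + (-1 + 0) = -2 - 1 = -3)
t(R, D) = ⅓ - D/3 (t(R, D) = ⅓ + (-3*D)/9 = ⅓ - D/3)
E(q, J) = ⅓ - J/3
11*((E(5*0 - 5, 4) + 6*1) + 12) = 11*(((⅓ - ⅓*4) + 6*1) + 12) = 11*(((⅓ - 4/3) + 6) + 12) = 11*((-1 + 6) + 12) = 11*(5 + 12) = 11*17 = 187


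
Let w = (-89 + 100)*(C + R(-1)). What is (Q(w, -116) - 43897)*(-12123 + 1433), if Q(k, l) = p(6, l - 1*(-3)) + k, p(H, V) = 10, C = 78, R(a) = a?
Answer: 460097600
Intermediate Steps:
w = 847 (w = (-89 + 100)*(78 - 1) = 11*77 = 847)
Q(k, l) = 10 + k
(Q(w, -116) - 43897)*(-12123 + 1433) = ((10 + 847) - 43897)*(-12123 + 1433) = (857 - 43897)*(-10690) = -43040*(-10690) = 460097600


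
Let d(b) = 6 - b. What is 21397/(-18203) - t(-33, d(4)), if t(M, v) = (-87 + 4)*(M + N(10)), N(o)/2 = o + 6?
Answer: -1532246/18203 ≈ -84.175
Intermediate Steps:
N(o) = 12 + 2*o (N(o) = 2*(o + 6) = 2*(6 + o) = 12 + 2*o)
t(M, v) = -2656 - 83*M (t(M, v) = (-87 + 4)*(M + (12 + 2*10)) = -83*(M + (12 + 20)) = -83*(M + 32) = -83*(32 + M) = -2656 - 83*M)
21397/(-18203) - t(-33, d(4)) = 21397/(-18203) - (-2656 - 83*(-33)) = 21397*(-1/18203) - (-2656 + 2739) = -21397/18203 - 1*83 = -21397/18203 - 83 = -1532246/18203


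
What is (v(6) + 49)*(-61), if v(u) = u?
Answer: -3355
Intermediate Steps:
(v(6) + 49)*(-61) = (6 + 49)*(-61) = 55*(-61) = -3355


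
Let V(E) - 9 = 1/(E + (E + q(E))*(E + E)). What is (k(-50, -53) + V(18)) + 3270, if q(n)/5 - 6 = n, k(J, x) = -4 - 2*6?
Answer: 16269319/4986 ≈ 3263.0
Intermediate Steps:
k(J, x) = -16 (k(J, x) = -4 - 12 = -16)
q(n) = 30 + 5*n
V(E) = 9 + 1/(E + 2*E*(30 + 6*E)) (V(E) = 9 + 1/(E + (E + (30 + 5*E))*(E + E)) = 9 + 1/(E + (30 + 6*E)*(2*E)) = 9 + 1/(E + 2*E*(30 + 6*E)))
(k(-50, -53) + V(18)) + 3270 = (-16 + (1 + 108*18² + 549*18)/(18*(61 + 12*18))) + 3270 = (-16 + (1 + 108*324 + 9882)/(18*(61 + 216))) + 3270 = (-16 + (1/18)*(1 + 34992 + 9882)/277) + 3270 = (-16 + (1/18)*(1/277)*44875) + 3270 = (-16 + 44875/4986) + 3270 = -34901/4986 + 3270 = 16269319/4986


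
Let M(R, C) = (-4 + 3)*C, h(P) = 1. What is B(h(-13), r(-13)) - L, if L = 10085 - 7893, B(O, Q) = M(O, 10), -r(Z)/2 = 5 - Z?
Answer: -2202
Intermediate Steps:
M(R, C) = -C
r(Z) = -10 + 2*Z (r(Z) = -2*(5 - Z) = -10 + 2*Z)
B(O, Q) = -10 (B(O, Q) = -1*10 = -10)
L = 2192
B(h(-13), r(-13)) - L = -10 - 1*2192 = -10 - 2192 = -2202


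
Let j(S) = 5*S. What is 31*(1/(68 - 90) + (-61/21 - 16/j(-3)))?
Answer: -134881/2310 ≈ -58.390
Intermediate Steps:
31*(1/(68 - 90) + (-61/21 - 16/j(-3))) = 31*(1/(68 - 90) + (-61/21 - 16/(5*(-3)))) = 31*(1/(-22) + (-61*1/21 - 16/(-15))) = 31*(-1/22 + (-61/21 - 16*(-1/15))) = 31*(-1/22 + (-61/21 + 16/15)) = 31*(-1/22 - 193/105) = 31*(-4351/2310) = -134881/2310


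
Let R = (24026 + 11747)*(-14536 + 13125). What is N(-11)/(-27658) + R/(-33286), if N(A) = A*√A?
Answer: 2969159/1958 + 11*I*√11/27658 ≈ 1516.4 + 0.0013191*I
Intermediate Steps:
N(A) = A^(3/2)
R = -50475703 (R = 35773*(-1411) = -50475703)
N(-11)/(-27658) + R/(-33286) = (-11)^(3/2)/(-27658) - 50475703/(-33286) = -11*I*√11*(-1/27658) - 50475703*(-1/33286) = 11*I*√11/27658 + 2969159/1958 = 2969159/1958 + 11*I*√11/27658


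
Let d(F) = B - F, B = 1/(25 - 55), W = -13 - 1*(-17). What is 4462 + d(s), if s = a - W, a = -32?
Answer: 134939/30 ≈ 4498.0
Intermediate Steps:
W = 4 (W = -13 + 17 = 4)
B = -1/30 (B = 1/(-30) = -1/30 ≈ -0.033333)
s = -36 (s = -32 - 1*4 = -32 - 4 = -36)
d(F) = -1/30 - F
4462 + d(s) = 4462 + (-1/30 - 1*(-36)) = 4462 + (-1/30 + 36) = 4462 + 1079/30 = 134939/30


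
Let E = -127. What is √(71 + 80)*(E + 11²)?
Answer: -6*√151 ≈ -73.729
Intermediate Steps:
√(71 + 80)*(E + 11²) = √(71 + 80)*(-127 + 11²) = √151*(-127 + 121) = √151*(-6) = -6*√151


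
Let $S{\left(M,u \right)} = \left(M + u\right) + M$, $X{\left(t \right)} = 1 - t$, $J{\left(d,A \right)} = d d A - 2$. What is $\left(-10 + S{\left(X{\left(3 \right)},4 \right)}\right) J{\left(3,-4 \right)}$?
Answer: $380$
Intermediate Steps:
$J{\left(d,A \right)} = -2 + A d^{2}$ ($J{\left(d,A \right)} = d^{2} A - 2 = A d^{2} - 2 = -2 + A d^{2}$)
$S{\left(M,u \right)} = u + 2 M$
$\left(-10 + S{\left(X{\left(3 \right)},4 \right)}\right) J{\left(3,-4 \right)} = \left(-10 + \left(4 + 2 \left(1 - 3\right)\right)\right) \left(-2 - 4 \cdot 3^{2}\right) = \left(-10 + \left(4 + 2 \left(1 - 3\right)\right)\right) \left(-2 - 36\right) = \left(-10 + \left(4 + 2 \left(-2\right)\right)\right) \left(-2 - 36\right) = \left(-10 + \left(4 - 4\right)\right) \left(-38\right) = \left(-10 + 0\right) \left(-38\right) = \left(-10\right) \left(-38\right) = 380$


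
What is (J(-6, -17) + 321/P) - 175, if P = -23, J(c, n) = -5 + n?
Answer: -4852/23 ≈ -210.96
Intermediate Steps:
(J(-6, -17) + 321/P) - 175 = ((-5 - 17) + 321/(-23)) - 175 = (-22 + 321*(-1/23)) - 175 = (-22 - 321/23) - 175 = -827/23 - 175 = -4852/23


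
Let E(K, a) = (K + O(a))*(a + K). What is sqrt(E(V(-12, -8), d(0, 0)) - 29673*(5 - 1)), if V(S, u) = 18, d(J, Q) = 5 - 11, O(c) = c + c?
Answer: 6*I*sqrt(3295) ≈ 344.41*I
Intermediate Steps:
O(c) = 2*c
d(J, Q) = -6
E(K, a) = (K + a)*(K + 2*a) (E(K, a) = (K + 2*a)*(a + K) = (K + 2*a)*(K + a) = (K + a)*(K + 2*a))
sqrt(E(V(-12, -8), d(0, 0)) - 29673*(5 - 1)) = sqrt((18**2 + 2*(-6)**2 + 3*18*(-6)) - 29673*(5 - 1)) = sqrt((324 + 2*36 - 324) - 29673*4) = sqrt((324 + 72 - 324) - 9891*12) = sqrt(72 - 118692) = sqrt(-118620) = 6*I*sqrt(3295)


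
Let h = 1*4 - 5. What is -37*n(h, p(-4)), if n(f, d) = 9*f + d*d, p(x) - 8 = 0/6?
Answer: -2035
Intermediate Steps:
h = -1 (h = 4 - 5 = -1)
p(x) = 8 (p(x) = 8 + 0/6 = 8 + 0*(⅙) = 8 + 0 = 8)
n(f, d) = d² + 9*f (n(f, d) = 9*f + d² = d² + 9*f)
-37*n(h, p(-4)) = -37*(8² + 9*(-1)) = -37*(64 - 9) = -37*55 = -2035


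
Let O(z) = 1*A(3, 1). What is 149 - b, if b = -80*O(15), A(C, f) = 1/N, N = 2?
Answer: 189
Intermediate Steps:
A(C, f) = ½ (A(C, f) = 1/2 = ½)
O(z) = ½ (O(z) = 1*(½) = ½)
b = -40 (b = -80*½ = -40)
149 - b = 149 - 1*(-40) = 149 + 40 = 189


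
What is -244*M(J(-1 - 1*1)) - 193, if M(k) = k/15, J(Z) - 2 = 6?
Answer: -4847/15 ≈ -323.13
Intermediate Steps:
J(Z) = 8 (J(Z) = 2 + 6 = 8)
M(k) = k/15 (M(k) = k*(1/15) = k/15)
-244*M(J(-1 - 1*1)) - 193 = -244*8/15 - 193 = -1952/15 - 193 = -4847/15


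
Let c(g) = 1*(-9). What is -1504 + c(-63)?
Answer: -1513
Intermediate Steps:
c(g) = -9
-1504 + c(-63) = -1504 - 9 = -1513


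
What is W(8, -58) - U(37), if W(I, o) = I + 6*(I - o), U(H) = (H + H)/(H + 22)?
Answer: 23762/59 ≈ 402.75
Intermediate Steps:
U(H) = 2*H/(22 + H) (U(H) = (2*H)/(22 + H) = 2*H/(22 + H))
W(I, o) = -6*o + 7*I (W(I, o) = I + (-6*o + 6*I) = -6*o + 7*I)
W(8, -58) - U(37) = (-6*(-58) + 7*8) - 2*37/(22 + 37) = (348 + 56) - 2*37/59 = 404 - 2*37/59 = 404 - 1*74/59 = 404 - 74/59 = 23762/59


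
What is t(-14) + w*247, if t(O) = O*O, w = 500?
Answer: 123696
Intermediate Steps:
t(O) = O**2
t(-14) + w*247 = (-14)**2 + 500*247 = 196 + 123500 = 123696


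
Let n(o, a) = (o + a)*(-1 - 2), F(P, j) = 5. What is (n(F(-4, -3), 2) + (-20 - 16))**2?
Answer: 3249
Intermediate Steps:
n(o, a) = -3*a - 3*o (n(o, a) = (a + o)*(-3) = -3*a - 3*o)
(n(F(-4, -3), 2) + (-20 - 16))**2 = ((-3*2 - 3*5) + (-20 - 16))**2 = ((-6 - 15) - 36)**2 = (-21 - 36)**2 = (-57)**2 = 3249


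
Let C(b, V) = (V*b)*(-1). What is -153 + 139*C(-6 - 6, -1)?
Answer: -1821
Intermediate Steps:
C(b, V) = -V*b
-153 + 139*C(-6 - 6, -1) = -153 + 139*(-1*(-1)*(-6 - 6)) = -153 + 139*(-1*(-1)*(-12)) = -153 + 139*(-12) = -153 - 1668 = -1821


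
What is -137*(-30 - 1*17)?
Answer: 6439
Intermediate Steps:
-137*(-30 - 1*17) = -137*(-30 - 17) = -137*(-47) = 6439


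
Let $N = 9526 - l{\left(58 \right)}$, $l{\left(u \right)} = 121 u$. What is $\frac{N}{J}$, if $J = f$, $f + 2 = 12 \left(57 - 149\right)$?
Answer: $- \frac{1254}{553} \approx -2.2676$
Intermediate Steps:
$f = -1106$ ($f = -2 + 12 \left(57 - 149\right) = -2 + 12 \left(-92\right) = -2 - 1104 = -1106$)
$J = -1106$
$N = 2508$ ($N = 9526 - 121 \cdot 58 = 9526 - 7018 = 2508$)
$\frac{N}{J} = \frac{2508}{-1106} = 2508 \left(- \frac{1}{1106}\right) = - \frac{1254}{553}$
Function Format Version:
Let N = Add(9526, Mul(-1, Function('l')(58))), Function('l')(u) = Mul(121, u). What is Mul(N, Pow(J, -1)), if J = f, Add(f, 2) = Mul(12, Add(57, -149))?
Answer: Rational(-1254, 553) ≈ -2.2676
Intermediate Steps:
f = -1106 (f = Add(-2, Mul(12, Add(57, -149))) = Add(-2, Mul(12, -92)) = Add(-2, -1104) = -1106)
J = -1106
N = 2508 (N = Add(9526, Mul(-1, Mul(121, 58))) = Add(9526, Mul(-1, 7018)) = Add(9526, -7018) = 2508)
Mul(N, Pow(J, -1)) = Mul(2508, Pow(-1106, -1)) = Mul(2508, Rational(-1, 1106)) = Rational(-1254, 553)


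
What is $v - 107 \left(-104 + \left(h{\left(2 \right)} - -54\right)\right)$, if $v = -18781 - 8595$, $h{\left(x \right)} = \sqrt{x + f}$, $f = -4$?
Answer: $-22026 - 107 i \sqrt{2} \approx -22026.0 - 151.32 i$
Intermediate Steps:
$h{\left(x \right)} = \sqrt{-4 + x}$ ($h{\left(x \right)} = \sqrt{x - 4} = \sqrt{-4 + x}$)
$v = -27376$
$v - 107 \left(-104 + \left(h{\left(2 \right)} - -54\right)\right) = -27376 - 107 \left(-104 + \left(\sqrt{-4 + 2} - -54\right)\right) = -27376 - 107 \left(-104 + \left(\sqrt{-2} + 54\right)\right) = -27376 - 107 \left(-104 + \left(i \sqrt{2} + 54\right)\right) = -27376 - 107 \left(-104 + \left(54 + i \sqrt{2}\right)\right) = -27376 - 107 \left(-50 + i \sqrt{2}\right) = -27376 + \left(5350 - 107 i \sqrt{2}\right) = -22026 - 107 i \sqrt{2}$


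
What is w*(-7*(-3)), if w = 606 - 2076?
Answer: -30870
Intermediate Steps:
w = -1470
w*(-7*(-3)) = -(-10290)*(-3) = -1470*21 = -30870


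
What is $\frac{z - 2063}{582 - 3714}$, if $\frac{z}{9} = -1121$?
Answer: $\frac{3038}{783} \approx 3.8799$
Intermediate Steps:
$z = -10089$ ($z = 9 \left(-1121\right) = -10089$)
$\frac{z - 2063}{582 - 3714} = \frac{-10089 - 2063}{582 - 3714} = - \frac{12152}{-3132} = \left(-12152\right) \left(- \frac{1}{3132}\right) = \frac{3038}{783}$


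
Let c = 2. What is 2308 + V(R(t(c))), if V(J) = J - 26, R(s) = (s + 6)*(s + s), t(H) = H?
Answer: 2314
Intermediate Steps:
R(s) = 2*s*(6 + s) (R(s) = (6 + s)*(2*s) = 2*s*(6 + s))
V(J) = -26 + J
2308 + V(R(t(c))) = 2308 + (-26 + 2*2*(6 + 2)) = 2308 + (-26 + 2*2*8) = 2308 + (-26 + 32) = 2308 + 6 = 2314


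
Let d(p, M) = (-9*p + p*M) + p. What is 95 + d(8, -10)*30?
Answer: -4225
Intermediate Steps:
d(p, M) = -8*p + M*p (d(p, M) = (-9*p + M*p) + p = -8*p + M*p)
95 + d(8, -10)*30 = 95 + (8*(-8 - 10))*30 = 95 + (8*(-18))*30 = 95 - 144*30 = 95 - 4320 = -4225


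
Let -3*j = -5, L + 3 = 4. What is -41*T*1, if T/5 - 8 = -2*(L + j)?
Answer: -1640/3 ≈ -546.67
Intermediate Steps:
L = 1 (L = -3 + 4 = 1)
j = 5/3 (j = -1/3*(-5) = 5/3 ≈ 1.6667)
T = 40/3 (T = 40 + 5*(-2*(1 + 5/3)) = 40 + 5*(-2*8/3) = 40 + 5*(-16/3) = 40 - 80/3 = 40/3 ≈ 13.333)
-41*T*1 = -41*40/3*1 = -1640/3*1 = -1640/3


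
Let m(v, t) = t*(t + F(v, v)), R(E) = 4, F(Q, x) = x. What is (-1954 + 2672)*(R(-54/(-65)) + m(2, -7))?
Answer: 28002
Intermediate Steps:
m(v, t) = t*(t + v)
(-1954 + 2672)*(R(-54/(-65)) + m(2, -7)) = (-1954 + 2672)*(4 - 7*(-7 + 2)) = 718*(4 - 7*(-5)) = 718*(4 + 35) = 718*39 = 28002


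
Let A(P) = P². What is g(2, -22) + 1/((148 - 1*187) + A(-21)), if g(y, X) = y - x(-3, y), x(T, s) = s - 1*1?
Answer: 403/402 ≈ 1.0025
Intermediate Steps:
x(T, s) = -1 + s (x(T, s) = s - 1 = -1 + s)
g(y, X) = 1 (g(y, X) = y - (-1 + y) = y + (1 - y) = 1)
g(2, -22) + 1/((148 - 1*187) + A(-21)) = 1 + 1/((148 - 1*187) + (-21)²) = 1 + 1/((148 - 187) + 441) = 1 + 1/(-39 + 441) = 1 + 1/402 = 403/402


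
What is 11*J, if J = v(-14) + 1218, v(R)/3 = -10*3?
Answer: 12408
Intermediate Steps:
v(R) = -90 (v(R) = 3*(-10*3) = 3*(-30) = -90)
J = 1128 (J = -90 + 1218 = 1128)
11*J = 11*1128 = 12408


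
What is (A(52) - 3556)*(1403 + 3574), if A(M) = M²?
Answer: -4240404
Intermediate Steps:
(A(52) - 3556)*(1403 + 3574) = (52² - 3556)*(1403 + 3574) = (2704 - 3556)*4977 = -852*4977 = -4240404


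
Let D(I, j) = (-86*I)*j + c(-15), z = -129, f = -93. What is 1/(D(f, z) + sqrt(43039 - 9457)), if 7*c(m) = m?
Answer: -16851821/17386767064721 - 49*sqrt(33582)/52160301194163 ≈ -9.6940e-7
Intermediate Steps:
c(m) = m/7
D(I, j) = -15/7 - 86*I*j (D(I, j) = (-86*I)*j + (1/7)*(-15) = -86*I*j - 15/7 = -15/7 - 86*I*j)
1/(D(f, z) + sqrt(43039 - 9457)) = 1/((-15/7 - 86*(-93)*(-129)) + sqrt(43039 - 9457)) = 1/((-15/7 - 1031742) + sqrt(33582)) = 1/(-7222209/7 + sqrt(33582))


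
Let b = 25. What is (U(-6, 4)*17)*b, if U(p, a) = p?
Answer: -2550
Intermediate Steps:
(U(-6, 4)*17)*b = -6*17*25 = -102*25 = -2550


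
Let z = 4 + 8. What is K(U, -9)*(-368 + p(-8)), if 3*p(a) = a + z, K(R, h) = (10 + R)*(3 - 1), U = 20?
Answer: -22000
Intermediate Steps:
z = 12
K(R, h) = 20 + 2*R (K(R, h) = (10 + R)*2 = 20 + 2*R)
p(a) = 4 + a/3 (p(a) = (a + 12)/3 = (12 + a)/3 = 4 + a/3)
K(U, -9)*(-368 + p(-8)) = (20 + 2*20)*(-368 + (4 + (1/3)*(-8))) = (20 + 40)*(-368 + (4 - 8/3)) = 60*(-368 + 4/3) = 60*(-1100/3) = -22000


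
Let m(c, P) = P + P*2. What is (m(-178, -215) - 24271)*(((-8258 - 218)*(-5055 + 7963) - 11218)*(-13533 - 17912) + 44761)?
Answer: -19320257464867196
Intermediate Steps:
m(c, P) = 3*P (m(c, P) = P + 2*P = 3*P)
(m(-178, -215) - 24271)*(((-8258 - 218)*(-5055 + 7963) - 11218)*(-13533 - 17912) + 44761) = (3*(-215) - 24271)*(((-8258 - 218)*(-5055 + 7963) - 11218)*(-13533 - 17912) + 44761) = (-645 - 24271)*((-8476*2908 - 11218)*(-31445) + 44761) = -24916*((-24648208 - 11218)*(-31445) + 44761) = -24916*(-24659426*(-31445) + 44761) = -24916*(775415650570 + 44761) = -24916*775415695331 = -19320257464867196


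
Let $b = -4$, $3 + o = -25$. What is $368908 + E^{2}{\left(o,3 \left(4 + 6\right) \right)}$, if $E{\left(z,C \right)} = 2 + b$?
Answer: $368912$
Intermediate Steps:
$o = -28$ ($o = -3 - 25 = -28$)
$E{\left(z,C \right)} = -2$ ($E{\left(z,C \right)} = 2 - 4 = -2$)
$368908 + E^{2}{\left(o,3 \left(4 + 6\right) \right)} = 368908 + \left(-2\right)^{2} = 368908 + 4 = 368912$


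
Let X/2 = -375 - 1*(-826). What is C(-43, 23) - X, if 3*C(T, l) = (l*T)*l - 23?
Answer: -8492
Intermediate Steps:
C(T, l) = -23/3 + T*l²/3 (C(T, l) = ((l*T)*l - 23)/3 = ((T*l)*l - 23)/3 = (T*l² - 23)/3 = (-23 + T*l²)/3 = -23/3 + T*l²/3)
X = 902 (X = 2*(-375 - 1*(-826)) = 2*(-375 + 826) = 2*451 = 902)
C(-43, 23) - X = (-23/3 + (⅓)*(-43)*23²) - 1*902 = (-23/3 + (⅓)*(-43)*529) - 902 = (-23/3 - 22747/3) - 902 = -7590 - 902 = -8492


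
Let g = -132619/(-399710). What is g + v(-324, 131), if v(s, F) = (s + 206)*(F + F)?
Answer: -12357301741/399710 ≈ -30916.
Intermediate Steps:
g = 132619/399710 (g = -132619*(-1/399710) = 132619/399710 ≈ 0.33179)
v(s, F) = 2*F*(206 + s) (v(s, F) = (206 + s)*(2*F) = 2*F*(206 + s))
g + v(-324, 131) = 132619/399710 + 2*131*(206 - 324) = 132619/399710 + 2*131*(-118) = 132619/399710 - 30916 = -12357301741/399710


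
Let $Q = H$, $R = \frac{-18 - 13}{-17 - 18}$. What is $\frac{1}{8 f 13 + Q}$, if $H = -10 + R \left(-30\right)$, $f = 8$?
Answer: $\frac{7}{5568} \approx 0.0012572$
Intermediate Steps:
$R = \frac{31}{35}$ ($R = - \frac{31}{-35} = \left(-31\right) \left(- \frac{1}{35}\right) = \frac{31}{35} \approx 0.88571$)
$H = - \frac{256}{7}$ ($H = -10 + \frac{31}{35} \left(-30\right) = -10 - \frac{186}{7} = - \frac{256}{7} \approx -36.571$)
$Q = - \frac{256}{7} \approx -36.571$
$\frac{1}{8 f 13 + Q} = \frac{1}{8 \cdot 8 \cdot 13 - \frac{256}{7}} = \frac{1}{64 \cdot 13 - \frac{256}{7}} = \frac{1}{832 - \frac{256}{7}} = \frac{1}{\frac{5568}{7}} = \frac{7}{5568}$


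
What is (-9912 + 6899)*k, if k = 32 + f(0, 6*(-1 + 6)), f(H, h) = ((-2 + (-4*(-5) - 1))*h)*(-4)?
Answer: 6050104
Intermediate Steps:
f(H, h) = -68*h (f(H, h) = ((-2 + (20 - 1))*h)*(-4) = ((-2 + 19)*h)*(-4) = (17*h)*(-4) = -68*h)
k = -2008 (k = 32 - 408*(-1 + 6) = 32 - 408*5 = 32 - 68*30 = 32 - 2040 = -2008)
(-9912 + 6899)*k = (-9912 + 6899)*(-2008) = -3013*(-2008) = 6050104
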